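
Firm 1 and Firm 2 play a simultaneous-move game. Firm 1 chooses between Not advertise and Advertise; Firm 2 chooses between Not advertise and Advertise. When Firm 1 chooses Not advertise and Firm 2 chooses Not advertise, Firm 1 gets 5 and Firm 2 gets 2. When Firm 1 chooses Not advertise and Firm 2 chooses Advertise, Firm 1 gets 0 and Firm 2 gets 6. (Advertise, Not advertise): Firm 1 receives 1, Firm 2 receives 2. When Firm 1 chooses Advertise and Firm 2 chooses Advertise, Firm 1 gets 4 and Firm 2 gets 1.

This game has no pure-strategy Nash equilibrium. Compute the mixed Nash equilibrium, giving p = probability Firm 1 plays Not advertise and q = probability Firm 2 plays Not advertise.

p = 1/5, q = 1/2

Firm 1's mix must leave Firm 2 indifferent between Not advertise and Advertise.
  Firm 2's expected payoff from Not advertise: p·2 + (1−p)·2 = 2
  Firm 2's expected payoff from Advertise: p·6 + (1−p)·1 = 5p + 1
  2 = 5p + 1  ⇒  -5p = -1  ⇒  p = 1/5.
Set Firm 1's expected payoff from Not advertise equal to that from Advertise:
  Firm 1's expected payoff from Not advertise: q·5 + (1−q)·0 = 5q
  Firm 1's expected payoff from Advertise: q·1 + (1−q)·4 = -3q + 4
  5q = -3q + 4  ⇒  8q = 4  ⇒  q = 1/2.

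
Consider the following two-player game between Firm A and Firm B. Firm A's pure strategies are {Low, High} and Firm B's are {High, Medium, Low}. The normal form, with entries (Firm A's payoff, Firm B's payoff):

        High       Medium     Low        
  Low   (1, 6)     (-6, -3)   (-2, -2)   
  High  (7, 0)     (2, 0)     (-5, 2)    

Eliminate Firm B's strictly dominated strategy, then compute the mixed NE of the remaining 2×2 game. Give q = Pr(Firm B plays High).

Firm B's strategy Medium is strictly dominated by Low: -2 > -3 and 2 > 0. Eliminate Medium.
Set Firm A's expected payoff from Low equal to that from High:
  Firm A's expected payoff from Low: q·1 + (1−q)·(-2) = 3q - 2
  Firm A's expected payoff from High: q·7 + (1−q)·(-5) = 12q - 5
  3q - 2 = 12q - 5  ⇒  -9q = -3  ⇒  q = 1/3.

q = 1/3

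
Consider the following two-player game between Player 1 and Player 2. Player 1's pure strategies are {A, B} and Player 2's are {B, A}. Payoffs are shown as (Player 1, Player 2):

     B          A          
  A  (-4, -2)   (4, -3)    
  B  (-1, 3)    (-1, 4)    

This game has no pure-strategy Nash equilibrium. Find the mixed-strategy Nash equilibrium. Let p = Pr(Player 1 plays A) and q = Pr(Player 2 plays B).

For Player 2 to be willing to mix, Player 2 must be indifferent between B and A, which pins down Player 1's mix.
  Player 2's expected payoff from B: p·(-2) + (1−p)·3 = -5p + 3
  Player 2's expected payoff from A: p·(-3) + (1−p)·4 = -7p + 4
  -5p + 3 = -7p + 4  ⇒  2p = 1  ⇒  p = 1/2.
Player 1's indifference between A and B determines Player 2's mixing probability q:
  Player 1's payoff from A: q·(-4) + (1−q)·4 = -8q + 4
  Player 1's payoff from B: q·(-1) + (1−q)·(-1) = -1
  -8q + 4 = -1  ⇒  -8q = -5  ⇒  q = 5/8.

p = 1/2, q = 5/8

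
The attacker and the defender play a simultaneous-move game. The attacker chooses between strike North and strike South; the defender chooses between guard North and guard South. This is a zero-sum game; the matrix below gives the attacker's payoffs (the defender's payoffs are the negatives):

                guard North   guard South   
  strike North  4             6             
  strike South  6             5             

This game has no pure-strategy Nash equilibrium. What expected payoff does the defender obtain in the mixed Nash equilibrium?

-16/3

Set the defender's expected payoff from guard North equal to that from guard South:
  the defender's payoff from guard North: p·(-4) + (1−p)·(-6) = 2p - 6
  the defender's payoff from guard South: p·(-6) + (1−p)·(-5) = -p - 5
  2p - 6 = -p - 5  ⇒  3p = 1  ⇒  p = 1/3.
At equilibrium the defender is indifferent across columns, so the defender's payoff equals the payoff from guard North: (1/3)·(-4) + (2/3)·(-6) = -16/3.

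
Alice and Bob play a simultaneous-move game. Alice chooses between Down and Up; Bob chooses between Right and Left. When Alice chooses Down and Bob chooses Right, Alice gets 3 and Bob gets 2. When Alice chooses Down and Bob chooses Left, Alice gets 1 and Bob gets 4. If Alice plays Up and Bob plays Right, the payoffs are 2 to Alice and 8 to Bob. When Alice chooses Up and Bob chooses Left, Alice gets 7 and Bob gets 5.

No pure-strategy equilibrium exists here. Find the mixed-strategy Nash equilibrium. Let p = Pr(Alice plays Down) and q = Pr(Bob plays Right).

p = 3/5, q = 6/7

Bob's indifference between Right and Left determines Alice's mixing probability p:
  Bob's expected payoff from Right: p·2 + (1−p)·8 = -6p + 8
  Bob's expected payoff from Left: p·4 + (1−p)·5 = -p + 5
  -6p + 8 = -p + 5  ⇒  -5p = -3  ⇒  p = 3/5.
Bob's mix must leave Alice indifferent between Down and Up.
  Alice's payoff to Down: q·3 + (1−q)·1 = 2q + 1
  Alice's payoff to Up: q·2 + (1−q)·7 = -5q + 7
  2q + 1 = -5q + 7  ⇒  7q = 6  ⇒  q = 6/7.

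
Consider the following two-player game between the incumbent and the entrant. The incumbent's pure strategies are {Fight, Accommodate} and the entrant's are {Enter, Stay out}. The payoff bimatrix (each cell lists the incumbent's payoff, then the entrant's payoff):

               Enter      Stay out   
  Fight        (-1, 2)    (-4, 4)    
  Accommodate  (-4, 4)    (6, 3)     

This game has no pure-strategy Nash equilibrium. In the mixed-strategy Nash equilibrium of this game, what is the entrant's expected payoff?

The entrant's indifference between Enter and Stay out determines the incumbent's mixing probability p:
  the entrant's payoff to Enter: p·2 + (1−p)·4 = -2p + 4
  the entrant's payoff to Stay out: p·4 + (1−p)·3 = p + 3
  -2p + 4 = p + 3  ⇒  -3p = -1  ⇒  p = 1/3.
At equilibrium the entrant is indifferent across columns, so the entrant's payoff equals the payoff from Enter: (1/3)·2 + (2/3)·4 = 10/3.

10/3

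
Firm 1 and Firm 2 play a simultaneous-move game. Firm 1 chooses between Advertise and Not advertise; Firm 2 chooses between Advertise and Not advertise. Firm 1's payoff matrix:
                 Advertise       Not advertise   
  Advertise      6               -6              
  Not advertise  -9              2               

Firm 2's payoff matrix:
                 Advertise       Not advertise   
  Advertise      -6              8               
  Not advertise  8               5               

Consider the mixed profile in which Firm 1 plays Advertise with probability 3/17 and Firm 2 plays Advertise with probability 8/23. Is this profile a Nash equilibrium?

Yes

Check Firm 2's indifference given Firm 1's mix p = 3/17:
  payoff from Advertise = 94/17; payoff from Not advertise = 94/17 — equal.
Check Firm 1's indifference given Firm 2's mix q = 8/23:
  payoff from Advertise = -42/23; payoff from Not advertise = -42/23 — equal.
Both players are indifferent, so neither can profitably deviate.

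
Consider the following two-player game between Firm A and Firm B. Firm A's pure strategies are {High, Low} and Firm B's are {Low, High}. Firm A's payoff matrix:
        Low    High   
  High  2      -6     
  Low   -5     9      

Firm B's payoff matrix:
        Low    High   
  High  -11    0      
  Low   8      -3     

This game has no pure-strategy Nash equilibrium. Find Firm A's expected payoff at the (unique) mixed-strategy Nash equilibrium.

-6/11

In a mixed equilibrium Firm A is indifferent between High and Low; this condition fixes q.
  Firm A's payoff to High: q·2 + (1−q)·(-6) = 8q - 6
  Firm A's payoff to Low: q·(-5) + (1−q)·9 = -14q + 9
  8q - 6 = -14q + 9  ⇒  22q = 15  ⇒  q = 15/22.
At equilibrium Firm A is indifferent across rows, so Firm A's payoff equals the payoff from High: (15/22)·2 + (7/22)·(-6) = -6/11.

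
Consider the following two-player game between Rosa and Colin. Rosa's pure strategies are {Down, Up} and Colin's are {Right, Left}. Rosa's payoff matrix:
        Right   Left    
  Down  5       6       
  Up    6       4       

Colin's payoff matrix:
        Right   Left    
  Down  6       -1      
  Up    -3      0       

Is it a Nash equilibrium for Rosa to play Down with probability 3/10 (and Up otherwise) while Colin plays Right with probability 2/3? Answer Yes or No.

Yes

Check Colin's indifference given Rosa's mix p = 3/10:
  payoff from Right = -3/10; payoff from Left = -3/10 — equal.
Check Rosa's indifference given Colin's mix q = 2/3:
  payoff from Down = 16/3; payoff from Up = 16/3 — equal.
Both players are indifferent, so neither can profitably deviate.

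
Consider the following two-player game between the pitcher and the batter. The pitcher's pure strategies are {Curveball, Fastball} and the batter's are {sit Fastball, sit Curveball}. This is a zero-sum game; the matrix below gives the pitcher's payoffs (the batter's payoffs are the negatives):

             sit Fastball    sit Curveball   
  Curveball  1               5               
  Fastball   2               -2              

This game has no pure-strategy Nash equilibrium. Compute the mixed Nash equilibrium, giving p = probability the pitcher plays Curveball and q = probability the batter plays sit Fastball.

In a mixed equilibrium the batter is indifferent between sit Fastball and sit Curveball; this condition fixes p.
  the batter's expected payoff from sit Fastball: p·(-1) + (1−p)·(-2) = p - 2
  the batter's expected payoff from sit Curveball: p·(-5) + (1−p)·2 = -7p + 2
  p - 2 = -7p + 2  ⇒  8p = 4  ⇒  p = 1/2.
In a mixed equilibrium the pitcher is indifferent between Curveball and Fastball; this condition fixes q.
  the pitcher's payoff to Curveball: q·1 + (1−q)·5 = -4q + 5
  the pitcher's payoff to Fastball: q·2 + (1−q)·(-2) = 4q - 2
  -4q + 5 = 4q - 2  ⇒  -8q = -7  ⇒  q = 7/8.

p = 1/2, q = 7/8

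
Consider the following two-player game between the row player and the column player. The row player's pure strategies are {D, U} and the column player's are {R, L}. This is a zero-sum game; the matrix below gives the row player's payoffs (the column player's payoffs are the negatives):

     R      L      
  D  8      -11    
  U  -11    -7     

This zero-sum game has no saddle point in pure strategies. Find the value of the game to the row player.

The column player's mix must leave the row player indifferent between D and U.
  the row player's payoff from D: q·8 + (1−q)·(-11) = 19q - 11
  the row player's payoff from U: q·(-11) + (1−q)·(-7) = -4q - 7
  19q - 11 = -4q - 7  ⇒  23q = 4  ⇒  q = 4/23.
The value is the row player's expected payoff against this mix (using D): (4/23)·8 + (19/23)·(-11) = -177/23.

v = -177/23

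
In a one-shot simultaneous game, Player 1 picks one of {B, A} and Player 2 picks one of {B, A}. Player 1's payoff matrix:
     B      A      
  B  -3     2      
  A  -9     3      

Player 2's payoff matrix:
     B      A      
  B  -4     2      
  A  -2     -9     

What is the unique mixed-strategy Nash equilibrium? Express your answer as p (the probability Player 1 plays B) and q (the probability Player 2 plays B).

p = 7/13, q = 1/7

Player 1's mix must leave Player 2 indifferent between B and A.
  Player 2's payoff from B: p·(-4) + (1−p)·(-2) = -2p - 2
  Player 2's payoff from A: p·2 + (1−p)·(-9) = 11p - 9
  -2p - 2 = 11p - 9  ⇒  -13p = -7  ⇒  p = 7/13.
In a mixed equilibrium Player 1 is indifferent between B and A; this condition fixes q.
  Player 1's payoff to B: q·(-3) + (1−q)·2 = -5q + 2
  Player 1's payoff to A: q·(-9) + (1−q)·3 = -12q + 3
  -5q + 2 = -12q + 3  ⇒  7q = 1  ⇒  q = 1/7.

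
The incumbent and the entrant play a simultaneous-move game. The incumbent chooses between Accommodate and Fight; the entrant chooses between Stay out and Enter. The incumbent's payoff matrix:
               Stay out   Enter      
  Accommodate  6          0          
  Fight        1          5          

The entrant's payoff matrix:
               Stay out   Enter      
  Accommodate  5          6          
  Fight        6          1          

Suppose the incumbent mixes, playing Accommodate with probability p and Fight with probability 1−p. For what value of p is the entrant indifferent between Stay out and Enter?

The entrant's indifference between Stay out and Enter determines the incumbent's mixing probability p:
  the entrant's payoff from Stay out: p·5 + (1−p)·6 = -p + 6
  the entrant's payoff from Enter: p·6 + (1−p)·1 = 5p + 1
  -p + 6 = 5p + 1  ⇒  -6p = -5  ⇒  p = 5/6.

p = 5/6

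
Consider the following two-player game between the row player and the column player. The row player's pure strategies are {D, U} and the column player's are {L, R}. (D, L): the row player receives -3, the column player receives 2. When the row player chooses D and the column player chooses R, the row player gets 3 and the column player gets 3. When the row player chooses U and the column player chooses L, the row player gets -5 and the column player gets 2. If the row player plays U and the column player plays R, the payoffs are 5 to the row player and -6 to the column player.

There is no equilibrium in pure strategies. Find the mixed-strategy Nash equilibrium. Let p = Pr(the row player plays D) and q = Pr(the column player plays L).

The column player's indifference between L and R determines the row player's mixing probability p:
  the column player's payoff to L: p·2 + (1−p)·2 = 2
  the column player's payoff to R: p·3 + (1−p)·(-6) = 9p - 6
  2 = 9p - 6  ⇒  -9p = -8  ⇒  p = 8/9.
The column player's mix must leave the row player indifferent between D and U.
  the row player's payoff to D: q·(-3) + (1−q)·3 = -6q + 3
  the row player's payoff to U: q·(-5) + (1−q)·5 = -10q + 5
  -6q + 3 = -10q + 5  ⇒  4q = 2  ⇒  q = 1/2.

p = 8/9, q = 1/2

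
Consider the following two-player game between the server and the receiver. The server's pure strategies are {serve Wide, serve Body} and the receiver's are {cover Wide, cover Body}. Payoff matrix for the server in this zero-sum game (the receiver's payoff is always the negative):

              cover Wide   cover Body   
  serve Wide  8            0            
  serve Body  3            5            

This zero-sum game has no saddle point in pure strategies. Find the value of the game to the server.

v = 4

For the server to be willing to mix, the server must be indifferent between serve Wide and serve Body, which pins down the receiver's mix.
  the server's payoff from serve Wide: q·8 + (1−q)·0 = 8q
  the server's payoff from serve Body: q·3 + (1−q)·5 = -2q + 5
  8q = -2q + 5  ⇒  10q = 5  ⇒  q = 1/2.
The value is the server's expected payoff against this mix (using serve Wide): (1/2)·8 + (1/2)·0 = 4.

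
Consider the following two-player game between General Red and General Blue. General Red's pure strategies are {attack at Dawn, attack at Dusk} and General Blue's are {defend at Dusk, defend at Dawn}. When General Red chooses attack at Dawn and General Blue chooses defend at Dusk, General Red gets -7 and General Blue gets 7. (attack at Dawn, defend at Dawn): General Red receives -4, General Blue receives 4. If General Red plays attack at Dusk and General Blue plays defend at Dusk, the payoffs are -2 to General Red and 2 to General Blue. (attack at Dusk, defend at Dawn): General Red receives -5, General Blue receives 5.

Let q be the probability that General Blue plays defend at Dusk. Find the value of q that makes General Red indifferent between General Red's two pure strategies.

q = 1/6

In a mixed equilibrium General Red is indifferent between attack at Dawn and attack at Dusk; this condition fixes q.
  General Red's payoff to attack at Dawn: q·(-7) + (1−q)·(-4) = -3q - 4
  General Red's payoff to attack at Dusk: q·(-2) + (1−q)·(-5) = 3q - 5
  -3q - 4 = 3q - 5  ⇒  -6q = -1  ⇒  q = 1/6.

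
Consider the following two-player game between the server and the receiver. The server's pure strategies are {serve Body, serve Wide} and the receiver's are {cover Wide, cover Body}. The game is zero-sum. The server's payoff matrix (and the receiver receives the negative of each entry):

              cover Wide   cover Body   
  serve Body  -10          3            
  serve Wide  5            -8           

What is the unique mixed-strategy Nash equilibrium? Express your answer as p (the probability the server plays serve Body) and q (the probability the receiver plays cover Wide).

p = 1/2, q = 11/26

Set the receiver's expected payoff from cover Wide equal to that from cover Body:
  the receiver's payoff from cover Wide: p·10 + (1−p)·(-5) = 15p - 5
  the receiver's payoff from cover Body: p·(-3) + (1−p)·8 = -11p + 8
  15p - 5 = -11p + 8  ⇒  26p = 13  ⇒  p = 1/2.
In a mixed equilibrium the server is indifferent between serve Body and serve Wide; this condition fixes q.
  the server's payoff to serve Body: q·(-10) + (1−q)·3 = -13q + 3
  the server's payoff to serve Wide: q·5 + (1−q)·(-8) = 13q - 8
  -13q + 3 = 13q - 8  ⇒  -26q = -11  ⇒  q = 11/26.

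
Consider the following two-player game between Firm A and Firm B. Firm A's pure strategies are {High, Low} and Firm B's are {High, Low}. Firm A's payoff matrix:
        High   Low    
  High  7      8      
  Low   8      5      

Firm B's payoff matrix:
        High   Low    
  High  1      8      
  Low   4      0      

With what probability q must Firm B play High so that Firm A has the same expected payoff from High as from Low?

q = 3/4

In a mixed equilibrium Firm A is indifferent between High and Low; this condition fixes q.
  Firm A's payoff from High: q·7 + (1−q)·8 = -q + 8
  Firm A's payoff from Low: q·8 + (1−q)·5 = 3q + 5
  -q + 8 = 3q + 5  ⇒  -4q = -3  ⇒  q = 3/4.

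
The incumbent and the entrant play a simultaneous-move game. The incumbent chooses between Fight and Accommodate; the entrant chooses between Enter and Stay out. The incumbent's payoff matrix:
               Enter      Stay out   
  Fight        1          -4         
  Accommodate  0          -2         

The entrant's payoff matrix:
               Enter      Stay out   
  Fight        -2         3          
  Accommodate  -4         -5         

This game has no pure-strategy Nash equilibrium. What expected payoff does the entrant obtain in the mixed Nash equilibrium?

In a mixed equilibrium the entrant is indifferent between Enter and Stay out; this condition fixes p.
  the entrant's payoff from Enter: p·(-2) + (1−p)·(-4) = 2p - 4
  the entrant's payoff from Stay out: p·3 + (1−p)·(-5) = 8p - 5
  2p - 4 = 8p - 5  ⇒  -6p = -1  ⇒  p = 1/6.
At equilibrium the entrant is indifferent across columns, so the entrant's payoff equals the payoff from Enter: (1/6)·(-2) + (5/6)·(-4) = -11/3.

-11/3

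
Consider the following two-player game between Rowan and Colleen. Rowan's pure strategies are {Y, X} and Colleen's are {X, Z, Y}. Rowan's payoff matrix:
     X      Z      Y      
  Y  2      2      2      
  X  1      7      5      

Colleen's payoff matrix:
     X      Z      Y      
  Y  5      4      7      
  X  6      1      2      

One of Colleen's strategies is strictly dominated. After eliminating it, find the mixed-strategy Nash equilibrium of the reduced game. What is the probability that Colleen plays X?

Colleen's strategy Z is strictly dominated by Y: 7 > 4 and 2 > 1. Eliminate Z.
In a mixed equilibrium Rowan is indifferent between Y and X; this condition fixes q.
  Rowan's expected payoff from Y: q·2 + (1−q)·2 = 2
  Rowan's expected payoff from X: q·1 + (1−q)·5 = -4q + 5
  2 = -4q + 5  ⇒  4q = 3  ⇒  q = 3/4.

q = 3/4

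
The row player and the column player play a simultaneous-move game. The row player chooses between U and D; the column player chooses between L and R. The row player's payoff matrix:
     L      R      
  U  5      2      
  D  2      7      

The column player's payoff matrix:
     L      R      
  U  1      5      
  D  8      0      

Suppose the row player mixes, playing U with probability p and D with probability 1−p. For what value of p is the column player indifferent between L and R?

The column player's indifference between L and R determines the row player's mixing probability p:
  the column player's expected payoff from L: p·1 + (1−p)·8 = -7p + 8
  the column player's expected payoff from R: p·5 + (1−p)·0 = 5p
  -7p + 8 = 5p  ⇒  -12p = -8  ⇒  p = 2/3.

p = 2/3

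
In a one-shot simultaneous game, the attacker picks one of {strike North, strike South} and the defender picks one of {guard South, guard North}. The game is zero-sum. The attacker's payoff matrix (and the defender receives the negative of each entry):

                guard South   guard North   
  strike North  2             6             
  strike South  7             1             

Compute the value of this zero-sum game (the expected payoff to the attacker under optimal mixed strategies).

v = 4

The attacker's indifference between strike North and strike South determines the defender's mixing probability q:
  the attacker's expected payoff from strike North: q·2 + (1−q)·6 = -4q + 6
  the attacker's expected payoff from strike South: q·7 + (1−q)·1 = 6q + 1
  -4q + 6 = 6q + 1  ⇒  -10q = -5  ⇒  q = 1/2.
The value is the attacker's expected payoff against this mix (using strike North): (1/2)·2 + (1/2)·6 = 4.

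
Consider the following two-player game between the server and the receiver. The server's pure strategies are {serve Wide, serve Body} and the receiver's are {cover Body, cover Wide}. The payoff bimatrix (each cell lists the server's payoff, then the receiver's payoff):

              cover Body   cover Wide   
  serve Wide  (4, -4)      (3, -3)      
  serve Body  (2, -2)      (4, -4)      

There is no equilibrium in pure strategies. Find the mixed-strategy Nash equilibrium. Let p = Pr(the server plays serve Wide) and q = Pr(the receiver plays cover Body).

p = 2/3, q = 1/3

For the receiver to be willing to mix, the receiver must be indifferent between cover Body and cover Wide, which pins down the server's mix.
  the receiver's payoff from cover Body: p·(-4) + (1−p)·(-2) = -2p - 2
  the receiver's payoff from cover Wide: p·(-3) + (1−p)·(-4) = p - 4
  -2p - 2 = p - 4  ⇒  -3p = -2  ⇒  p = 2/3.
In a mixed equilibrium the server is indifferent between serve Wide and serve Body; this condition fixes q.
  the server's payoff from serve Wide: q·4 + (1−q)·3 = q + 3
  the server's payoff from serve Body: q·2 + (1−q)·4 = -2q + 4
  q + 3 = -2q + 4  ⇒  3q = 1  ⇒  q = 1/3.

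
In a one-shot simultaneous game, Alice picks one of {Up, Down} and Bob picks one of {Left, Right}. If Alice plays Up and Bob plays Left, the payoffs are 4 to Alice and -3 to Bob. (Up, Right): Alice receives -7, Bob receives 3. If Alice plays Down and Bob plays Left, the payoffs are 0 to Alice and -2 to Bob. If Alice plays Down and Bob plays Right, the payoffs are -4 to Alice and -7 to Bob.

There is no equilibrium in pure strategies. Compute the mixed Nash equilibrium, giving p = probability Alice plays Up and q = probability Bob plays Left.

p = 5/11, q = 3/7

For Bob to be willing to mix, Bob must be indifferent between Left and Right, which pins down Alice's mix.
  Bob's payoff from Left: p·(-3) + (1−p)·(-2) = -p - 2
  Bob's payoff from Right: p·3 + (1−p)·(-7) = 10p - 7
  -p - 2 = 10p - 7  ⇒  -11p = -5  ⇒  p = 5/11.
For Alice to be willing to mix, Alice must be indifferent between Up and Down, which pins down Bob's mix.
  Alice's expected payoff from Up: q·4 + (1−q)·(-7) = 11q - 7
  Alice's expected payoff from Down: q·0 + (1−q)·(-4) = 4q - 4
  11q - 7 = 4q - 4  ⇒  7q = 3  ⇒  q = 3/7.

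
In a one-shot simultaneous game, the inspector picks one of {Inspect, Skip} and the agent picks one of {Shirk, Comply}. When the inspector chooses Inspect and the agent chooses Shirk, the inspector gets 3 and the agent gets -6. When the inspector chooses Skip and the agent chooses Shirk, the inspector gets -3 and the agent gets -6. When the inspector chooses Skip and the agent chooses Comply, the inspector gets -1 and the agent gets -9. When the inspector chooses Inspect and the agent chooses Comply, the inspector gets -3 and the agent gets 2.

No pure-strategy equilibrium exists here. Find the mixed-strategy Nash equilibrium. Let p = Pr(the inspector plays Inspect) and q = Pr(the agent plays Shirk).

In a mixed equilibrium the agent is indifferent between Shirk and Comply; this condition fixes p.
  the agent's expected payoff from Shirk: p·(-6) + (1−p)·(-6) = -6
  the agent's expected payoff from Comply: p·2 + (1−p)·(-9) = 11p - 9
  -6 = 11p - 9  ⇒  -11p = -3  ⇒  p = 3/11.
For the inspector to be willing to mix, the inspector must be indifferent between Inspect and Skip, which pins down the agent's mix.
  the inspector's payoff from Inspect: q·3 + (1−q)·(-3) = 6q - 3
  the inspector's payoff from Skip: q·(-3) + (1−q)·(-1) = -2q - 1
  6q - 3 = -2q - 1  ⇒  8q = 2  ⇒  q = 1/4.

p = 3/11, q = 1/4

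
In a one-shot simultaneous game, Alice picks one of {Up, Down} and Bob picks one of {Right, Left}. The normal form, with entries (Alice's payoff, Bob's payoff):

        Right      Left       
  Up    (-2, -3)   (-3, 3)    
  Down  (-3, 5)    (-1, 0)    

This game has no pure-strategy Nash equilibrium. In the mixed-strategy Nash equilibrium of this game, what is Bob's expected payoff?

Alice's mix must leave Bob indifferent between Right and Left.
  Bob's expected payoff from Right: p·(-3) + (1−p)·5 = -8p + 5
  Bob's expected payoff from Left: p·3 + (1−p)·0 = 3p
  -8p + 5 = 3p  ⇒  -11p = -5  ⇒  p = 5/11.
At equilibrium Bob is indifferent across columns, so Bob's payoff equals the payoff from Right: (5/11)·(-3) + (6/11)·5 = 15/11.

15/11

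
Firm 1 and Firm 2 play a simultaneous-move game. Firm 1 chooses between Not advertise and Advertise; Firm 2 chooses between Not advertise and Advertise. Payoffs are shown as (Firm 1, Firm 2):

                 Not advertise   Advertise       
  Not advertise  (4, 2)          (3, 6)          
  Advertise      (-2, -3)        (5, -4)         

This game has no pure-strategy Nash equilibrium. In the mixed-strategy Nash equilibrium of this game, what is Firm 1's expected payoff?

13/4

Firm 1's indifference between Not advertise and Advertise determines Firm 2's mixing probability q:
  Firm 1's payoff from Not advertise: q·4 + (1−q)·3 = q + 3
  Firm 1's payoff from Advertise: q·(-2) + (1−q)·5 = -7q + 5
  q + 3 = -7q + 5  ⇒  8q = 2  ⇒  q = 1/4.
At equilibrium Firm 1 is indifferent across rows, so Firm 1's payoff equals the payoff from Not advertise: (1/4)·4 + (3/4)·3 = 13/4.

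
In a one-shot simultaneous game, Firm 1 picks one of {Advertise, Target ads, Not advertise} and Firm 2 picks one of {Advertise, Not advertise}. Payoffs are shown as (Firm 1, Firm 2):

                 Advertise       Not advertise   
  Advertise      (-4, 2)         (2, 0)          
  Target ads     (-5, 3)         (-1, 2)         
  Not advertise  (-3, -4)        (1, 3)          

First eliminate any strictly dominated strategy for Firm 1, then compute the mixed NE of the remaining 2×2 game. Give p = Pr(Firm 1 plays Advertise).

p = 7/9

Firm 1's strategy Target ads is strictly dominated by Not advertise: -3 > -5 and 1 > -1. Eliminate Target ads.
In a mixed equilibrium Firm 2 is indifferent between Advertise and Not advertise; this condition fixes p.
  Firm 2's payoff from Advertise: p·2 + (1−p)·(-4) = 6p - 4
  Firm 2's payoff from Not advertise: p·0 + (1−p)·3 = -3p + 3
  6p - 4 = -3p + 3  ⇒  9p = 7  ⇒  p = 7/9.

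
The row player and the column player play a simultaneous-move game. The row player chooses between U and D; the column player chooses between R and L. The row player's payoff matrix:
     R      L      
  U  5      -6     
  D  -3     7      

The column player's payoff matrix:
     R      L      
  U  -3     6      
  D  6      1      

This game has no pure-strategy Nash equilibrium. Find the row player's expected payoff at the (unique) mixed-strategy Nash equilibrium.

17/21

Set the row player's expected payoff from U equal to that from D:
  the row player's payoff to U: q·5 + (1−q)·(-6) = 11q - 6
  the row player's payoff to D: q·(-3) + (1−q)·7 = -10q + 7
  11q - 6 = -10q + 7  ⇒  21q = 13  ⇒  q = 13/21.
At equilibrium the row player is indifferent across rows, so the row player's payoff equals the payoff from U: (13/21)·5 + (8/21)·(-6) = 17/21.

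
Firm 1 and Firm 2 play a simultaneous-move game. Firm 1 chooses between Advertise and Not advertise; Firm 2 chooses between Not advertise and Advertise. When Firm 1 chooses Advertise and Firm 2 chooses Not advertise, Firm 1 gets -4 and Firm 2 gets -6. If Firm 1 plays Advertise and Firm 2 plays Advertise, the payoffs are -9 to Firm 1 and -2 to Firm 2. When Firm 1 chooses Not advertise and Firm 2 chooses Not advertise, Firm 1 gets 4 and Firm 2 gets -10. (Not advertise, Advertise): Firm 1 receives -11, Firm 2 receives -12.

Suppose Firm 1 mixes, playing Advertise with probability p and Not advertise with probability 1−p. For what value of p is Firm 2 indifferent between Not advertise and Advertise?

In a mixed equilibrium Firm 2 is indifferent between Not advertise and Advertise; this condition fixes p.
  Firm 2's expected payoff from Not advertise: p·(-6) + (1−p)·(-10) = 4p - 10
  Firm 2's expected payoff from Advertise: p·(-2) + (1−p)·(-12) = 10p - 12
  4p - 10 = 10p - 12  ⇒  -6p = -2  ⇒  p = 1/3.

p = 1/3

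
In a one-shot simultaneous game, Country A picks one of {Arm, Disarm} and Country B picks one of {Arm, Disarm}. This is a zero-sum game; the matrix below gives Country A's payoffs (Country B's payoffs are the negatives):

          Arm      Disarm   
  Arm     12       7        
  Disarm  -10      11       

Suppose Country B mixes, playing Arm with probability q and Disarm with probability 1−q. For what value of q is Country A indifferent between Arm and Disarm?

In a mixed equilibrium Country A is indifferent between Arm and Disarm; this condition fixes q.
  Country A's payoff from Arm: q·12 + (1−q)·7 = 5q + 7
  Country A's payoff from Disarm: q·(-10) + (1−q)·11 = -21q + 11
  5q + 7 = -21q + 11  ⇒  26q = 4  ⇒  q = 2/13.

q = 2/13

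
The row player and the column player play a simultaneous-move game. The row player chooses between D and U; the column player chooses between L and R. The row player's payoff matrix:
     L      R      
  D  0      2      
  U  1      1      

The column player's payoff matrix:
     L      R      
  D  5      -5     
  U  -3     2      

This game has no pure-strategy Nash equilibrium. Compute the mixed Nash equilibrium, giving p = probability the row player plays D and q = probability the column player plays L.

p = 1/3, q = 1/2

The column player's indifference between L and R determines the row player's mixing probability p:
  the column player's payoff from L: p·5 + (1−p)·(-3) = 8p - 3
  the column player's payoff from R: p·(-5) + (1−p)·2 = -7p + 2
  8p - 3 = -7p + 2  ⇒  15p = 5  ⇒  p = 1/3.
In a mixed equilibrium the row player is indifferent between D and U; this condition fixes q.
  the row player's payoff to D: q·0 + (1−q)·2 = -2q + 2
  the row player's payoff to U: q·1 + (1−q)·1 = 1
  -2q + 2 = 1  ⇒  -2q = -1  ⇒  q = 1/2.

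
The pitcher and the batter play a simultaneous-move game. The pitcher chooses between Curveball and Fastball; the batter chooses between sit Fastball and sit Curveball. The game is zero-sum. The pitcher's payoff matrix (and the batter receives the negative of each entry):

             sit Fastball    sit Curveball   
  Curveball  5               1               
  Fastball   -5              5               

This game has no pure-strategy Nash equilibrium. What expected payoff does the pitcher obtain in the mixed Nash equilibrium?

15/7

In a mixed equilibrium the pitcher is indifferent between Curveball and Fastball; this condition fixes q.
  the pitcher's expected payoff from Curveball: q·5 + (1−q)·1 = 4q + 1
  the pitcher's expected payoff from Fastball: q·(-5) + (1−q)·5 = -10q + 5
  4q + 1 = -10q + 5  ⇒  14q = 4  ⇒  q = 2/7.
At equilibrium the pitcher is indifferent across rows, so the pitcher's payoff equals the payoff from Curveball: (2/7)·5 + (5/7)·1 = 15/7.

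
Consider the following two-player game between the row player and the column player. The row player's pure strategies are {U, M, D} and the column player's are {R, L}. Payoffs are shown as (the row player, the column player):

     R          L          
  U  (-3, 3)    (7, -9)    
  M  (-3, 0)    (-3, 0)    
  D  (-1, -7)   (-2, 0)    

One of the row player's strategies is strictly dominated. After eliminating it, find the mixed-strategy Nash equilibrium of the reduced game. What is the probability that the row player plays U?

p = 7/19

The row player's strategy M is strictly dominated by D: -1 > -3 and -2 > -3. Eliminate M.
In a mixed equilibrium the column player is indifferent between R and L; this condition fixes p.
  the column player's expected payoff from R: p·3 + (1−p)·(-7) = 10p - 7
  the column player's expected payoff from L: p·(-9) + (1−p)·0 = -9p
  10p - 7 = -9p  ⇒  19p = 7  ⇒  p = 7/19.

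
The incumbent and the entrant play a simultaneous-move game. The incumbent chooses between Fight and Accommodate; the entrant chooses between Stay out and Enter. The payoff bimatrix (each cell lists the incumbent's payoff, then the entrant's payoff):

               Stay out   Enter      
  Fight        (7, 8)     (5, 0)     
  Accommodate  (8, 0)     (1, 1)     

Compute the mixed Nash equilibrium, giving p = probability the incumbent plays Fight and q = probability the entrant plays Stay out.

In a mixed equilibrium the entrant is indifferent between Stay out and Enter; this condition fixes p.
  the entrant's expected payoff from Stay out: p·8 + (1−p)·0 = 8p
  the entrant's expected payoff from Enter: p·0 + (1−p)·1 = -p + 1
  8p = -p + 1  ⇒  9p = 1  ⇒  p = 1/9.
For the incumbent to be willing to mix, the incumbent must be indifferent between Fight and Accommodate, which pins down the entrant's mix.
  the incumbent's payoff to Fight: q·7 + (1−q)·5 = 2q + 5
  the incumbent's payoff to Accommodate: q·8 + (1−q)·1 = 7q + 1
  2q + 5 = 7q + 1  ⇒  -5q = -4  ⇒  q = 4/5.

p = 1/9, q = 4/5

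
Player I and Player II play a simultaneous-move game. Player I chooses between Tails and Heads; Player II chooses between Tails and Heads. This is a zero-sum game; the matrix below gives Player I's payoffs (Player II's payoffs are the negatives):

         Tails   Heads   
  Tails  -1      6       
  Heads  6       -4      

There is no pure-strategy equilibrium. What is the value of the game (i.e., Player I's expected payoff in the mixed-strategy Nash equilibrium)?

For Player I to be willing to mix, Player I must be indifferent between Tails and Heads, which pins down Player II's mix.
  Player I's expected payoff from Tails: q·(-1) + (1−q)·6 = -7q + 6
  Player I's expected payoff from Heads: q·6 + (1−q)·(-4) = 10q - 4
  -7q + 6 = 10q - 4  ⇒  -17q = -10  ⇒  q = 10/17.
The value is Player I's expected payoff against this mix (using Tails): (10/17)·(-1) + (7/17)·6 = 32/17.

v = 32/17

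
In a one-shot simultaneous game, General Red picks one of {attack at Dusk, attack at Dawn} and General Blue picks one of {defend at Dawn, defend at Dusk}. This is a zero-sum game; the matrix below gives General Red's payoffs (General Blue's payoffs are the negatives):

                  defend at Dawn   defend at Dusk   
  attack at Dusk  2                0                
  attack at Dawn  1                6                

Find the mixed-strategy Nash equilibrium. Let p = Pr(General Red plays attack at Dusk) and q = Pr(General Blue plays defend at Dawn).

In a mixed equilibrium General Blue is indifferent between defend at Dawn and defend at Dusk; this condition fixes p.
  General Blue's payoff to defend at Dawn: p·(-2) + (1−p)·(-1) = -p - 1
  General Blue's payoff to defend at Dusk: p·0 + (1−p)·(-6) = 6p - 6
  -p - 1 = 6p - 6  ⇒  -7p = -5  ⇒  p = 5/7.
For General Red to be willing to mix, General Red must be indifferent between attack at Dusk and attack at Dawn, which pins down General Blue's mix.
  General Red's payoff to attack at Dusk: q·2 + (1−q)·0 = 2q
  General Red's payoff to attack at Dawn: q·1 + (1−q)·6 = -5q + 6
  2q = -5q + 6  ⇒  7q = 6  ⇒  q = 6/7.

p = 5/7, q = 6/7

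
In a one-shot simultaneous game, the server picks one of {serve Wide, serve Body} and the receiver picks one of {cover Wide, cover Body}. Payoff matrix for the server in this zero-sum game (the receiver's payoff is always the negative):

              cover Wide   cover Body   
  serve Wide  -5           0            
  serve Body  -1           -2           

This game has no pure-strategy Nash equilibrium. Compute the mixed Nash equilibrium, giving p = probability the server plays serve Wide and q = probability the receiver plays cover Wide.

p = 1/6, q = 1/3

For the receiver to be willing to mix, the receiver must be indifferent between cover Wide and cover Body, which pins down the server's mix.
  the receiver's expected payoff from cover Wide: p·5 + (1−p)·1 = 4p + 1
  the receiver's expected payoff from cover Body: p·0 + (1−p)·2 = -2p + 2
  4p + 1 = -2p + 2  ⇒  6p = 1  ⇒  p = 1/6.
In a mixed equilibrium the server is indifferent between serve Wide and serve Body; this condition fixes q.
  the server's payoff to serve Wide: q·(-5) + (1−q)·0 = -5q
  the server's payoff to serve Body: q·(-1) + (1−q)·(-2) = q - 2
  -5q = q - 2  ⇒  -6q = -2  ⇒  q = 1/3.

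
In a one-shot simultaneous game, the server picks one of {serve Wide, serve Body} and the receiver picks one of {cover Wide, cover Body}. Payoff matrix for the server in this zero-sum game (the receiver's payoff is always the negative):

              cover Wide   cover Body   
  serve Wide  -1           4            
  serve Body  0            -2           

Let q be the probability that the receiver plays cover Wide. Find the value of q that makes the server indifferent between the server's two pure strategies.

The server's indifference between serve Wide and serve Body determines the receiver's mixing probability q:
  the server's payoff to serve Wide: q·(-1) + (1−q)·4 = -5q + 4
  the server's payoff to serve Body: q·0 + (1−q)·(-2) = 2q - 2
  -5q + 4 = 2q - 2  ⇒  -7q = -6  ⇒  q = 6/7.

q = 6/7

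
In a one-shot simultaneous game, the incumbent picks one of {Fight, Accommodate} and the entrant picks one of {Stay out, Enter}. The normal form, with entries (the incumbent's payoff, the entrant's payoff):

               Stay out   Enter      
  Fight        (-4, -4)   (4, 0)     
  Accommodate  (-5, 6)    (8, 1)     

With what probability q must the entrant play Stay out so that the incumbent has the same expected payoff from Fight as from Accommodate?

q = 4/5

For the incumbent to be willing to mix, the incumbent must be indifferent between Fight and Accommodate, which pins down the entrant's mix.
  the incumbent's expected payoff from Fight: q·(-4) + (1−q)·4 = -8q + 4
  the incumbent's expected payoff from Accommodate: q·(-5) + (1−q)·8 = -13q + 8
  -8q + 4 = -13q + 8  ⇒  5q = 4  ⇒  q = 4/5.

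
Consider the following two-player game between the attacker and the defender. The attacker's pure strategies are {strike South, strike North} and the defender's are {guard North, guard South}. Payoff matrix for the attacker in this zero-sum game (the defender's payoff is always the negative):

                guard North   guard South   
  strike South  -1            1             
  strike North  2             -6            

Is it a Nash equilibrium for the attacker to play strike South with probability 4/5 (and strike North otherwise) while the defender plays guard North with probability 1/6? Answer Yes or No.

Given the defender's mix q = 1/6, the attacker's payoff from strike South is 2/3 but from strike North is -14/3. The attacker strictly prefers strike South, so the attacker would not mix.
So the proposed profile is not a Nash equilibrium.

No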